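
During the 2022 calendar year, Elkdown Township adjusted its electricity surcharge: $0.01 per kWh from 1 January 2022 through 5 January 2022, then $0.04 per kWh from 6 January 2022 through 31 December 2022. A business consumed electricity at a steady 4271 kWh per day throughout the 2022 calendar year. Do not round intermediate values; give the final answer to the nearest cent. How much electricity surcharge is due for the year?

1 January – 5 January 2022: 5 days × 4271 kWh/day = 21,355 kWh at $0.01/kWh → $213.55
6 January – 31 December 2022: 360 days × 4271 kWh/day = 1,537,560 kWh at $0.04/kWh → $61502.40

$61715.95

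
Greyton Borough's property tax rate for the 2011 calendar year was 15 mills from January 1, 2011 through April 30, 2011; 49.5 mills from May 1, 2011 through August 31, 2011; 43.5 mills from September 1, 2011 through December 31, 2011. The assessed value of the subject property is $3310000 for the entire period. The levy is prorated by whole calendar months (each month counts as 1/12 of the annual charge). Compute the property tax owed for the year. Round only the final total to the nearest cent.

January 1 – April 30, 2011: 4 months at 15 mills → $3310000 × 1.5% × 4/12 = $16550.0000
May 1 – August 31, 2011: 4 months at 49.5 mills → $3310000 × 4.95% × 4/12 = $54615.0000
September 1 – December 31, 2011: 4 months at 43.5 mills → $3310000 × 4.35% × 4/12 = $47995.0000
Total = $119160.0000

$119160.00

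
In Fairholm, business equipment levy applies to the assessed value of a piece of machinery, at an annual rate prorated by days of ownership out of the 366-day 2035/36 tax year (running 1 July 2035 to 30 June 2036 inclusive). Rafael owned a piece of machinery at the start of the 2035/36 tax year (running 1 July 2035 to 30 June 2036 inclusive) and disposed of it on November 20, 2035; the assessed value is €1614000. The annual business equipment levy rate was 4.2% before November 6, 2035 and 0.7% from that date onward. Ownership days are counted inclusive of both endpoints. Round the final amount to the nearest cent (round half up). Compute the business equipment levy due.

€24170.31

July 1 – November 5, 2035: 128 days at 4.2% → €1614000 × 4.2% × 128/366 = €23707.2787
November 6 – November 20, 2035: 15 days at 0.7% → €1614000 × 0.7% × 15/366 = €463.0328
Total = €24170.3115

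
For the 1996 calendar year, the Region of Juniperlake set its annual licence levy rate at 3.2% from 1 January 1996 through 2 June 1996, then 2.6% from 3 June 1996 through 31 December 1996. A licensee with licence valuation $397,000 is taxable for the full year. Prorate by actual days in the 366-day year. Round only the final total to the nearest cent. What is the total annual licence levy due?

$11,324.26

1 January – 2 June 1996: 154 days at 3.2% → $397,000 × 3.2% × 154/366 = $5,345.3989
3 June – 31 December 1996: 212 days at 2.6% → $397,000 × 2.6% × 212/366 = $5,978.8634
Total = $11,324.2623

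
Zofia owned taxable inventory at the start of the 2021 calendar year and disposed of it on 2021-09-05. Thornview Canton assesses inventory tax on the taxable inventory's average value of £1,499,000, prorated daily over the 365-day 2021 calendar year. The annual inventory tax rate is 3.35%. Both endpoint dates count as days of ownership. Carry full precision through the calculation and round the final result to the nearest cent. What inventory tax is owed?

£34,119.70

Days held (2021-01-01 to 2021-09-05): 248 out of 365
Tax = £1,499,000 × 3.35% × 248/365 = £34,119.7041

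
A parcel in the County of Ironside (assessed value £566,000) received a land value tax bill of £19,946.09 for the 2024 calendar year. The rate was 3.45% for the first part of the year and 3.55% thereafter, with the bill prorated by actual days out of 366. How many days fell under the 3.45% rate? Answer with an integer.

95 days

Let d = days at the first rate; then 366 − d days at the second rate.
£566,000 × [3.45%·d + 3.55%·(366−d)] / 366 = £19,946.09
Solving gives d = 95, so the new rate took effect on 5 Apr 2024.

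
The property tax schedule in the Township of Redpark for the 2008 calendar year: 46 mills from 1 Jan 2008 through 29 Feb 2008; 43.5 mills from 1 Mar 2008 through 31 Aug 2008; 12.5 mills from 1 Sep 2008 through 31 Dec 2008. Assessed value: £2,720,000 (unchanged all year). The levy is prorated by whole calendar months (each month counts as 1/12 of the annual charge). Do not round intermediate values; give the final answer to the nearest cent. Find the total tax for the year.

£91,346.67

1 Jan – 29 Feb 2008: 2 months at 46 mills → £2,720,000 × 4.6% × 2/12 = £20,853.3333
1 Mar – 31 Aug 2008: 6 months at 43.5 mills → £2,720,000 × 4.35% × 6/12 = £59,160.0000
1 Sep – 31 Dec 2008: 4 months at 12.5 mills → £2,720,000 × 1.25% × 4/12 = £11,333.3333
Total = £91,346.6667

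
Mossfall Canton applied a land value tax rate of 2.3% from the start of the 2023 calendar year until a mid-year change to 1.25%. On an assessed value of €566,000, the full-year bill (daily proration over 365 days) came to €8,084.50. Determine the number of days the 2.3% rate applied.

Let d = days at the first rate; then 365 − d days at the second rate.
€566,000 × [2.3%·d + 1.25%·(365−d)] / 365 = €8,084.50
Solving gives d = 62, so the new rate took effect on 4 March 2023.

62 days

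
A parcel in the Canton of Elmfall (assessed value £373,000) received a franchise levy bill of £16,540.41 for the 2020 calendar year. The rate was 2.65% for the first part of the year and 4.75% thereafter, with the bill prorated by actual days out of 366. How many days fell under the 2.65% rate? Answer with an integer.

Let d = days at the first rate; then 366 − d days at the second rate.
£373,000 × [2.65%·d + 4.75%·(366−d)] / 366 = £16,540.41
Solving gives d = 55, so the new rate took effect on 25 Feb 2020.

55 days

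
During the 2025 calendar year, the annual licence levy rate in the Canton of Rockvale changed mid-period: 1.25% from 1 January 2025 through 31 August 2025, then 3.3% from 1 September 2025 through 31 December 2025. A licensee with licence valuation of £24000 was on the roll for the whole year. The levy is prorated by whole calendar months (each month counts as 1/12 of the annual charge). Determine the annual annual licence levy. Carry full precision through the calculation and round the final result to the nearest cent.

1 January – 31 August 2025: 8 months at 1.25% → £24000 × 1.25% × 8/12 = £200.0000
1 September – 31 December 2025: 4 months at 3.3% → £24000 × 3.3% × 4/12 = £264.0000
Total = £464.0000

£464.00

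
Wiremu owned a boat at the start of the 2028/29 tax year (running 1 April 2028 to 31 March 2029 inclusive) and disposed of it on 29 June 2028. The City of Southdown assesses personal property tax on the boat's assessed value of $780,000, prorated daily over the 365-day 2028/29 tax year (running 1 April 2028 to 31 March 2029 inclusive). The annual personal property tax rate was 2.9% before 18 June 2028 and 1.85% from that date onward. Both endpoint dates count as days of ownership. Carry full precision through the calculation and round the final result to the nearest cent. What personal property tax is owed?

1 April – 17 June 2028: 78 days at 2.9% → $780,000 × 2.9% × 78/365 = $4,833.8630
18 June – 29 June 2028: 12 days at 1.85% → $780,000 × 1.85% × 12/365 = $474.4110
Total = $5,308.2740

$5,308.27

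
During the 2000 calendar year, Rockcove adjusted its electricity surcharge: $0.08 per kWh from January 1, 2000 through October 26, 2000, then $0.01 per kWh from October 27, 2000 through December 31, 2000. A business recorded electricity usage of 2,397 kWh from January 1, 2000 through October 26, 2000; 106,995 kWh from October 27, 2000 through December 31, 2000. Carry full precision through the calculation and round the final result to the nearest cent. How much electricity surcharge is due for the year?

January 1 – October 26, 2000: 2,397 kWh at $0.08/kWh → $191.76
October 27 – December 31, 2000: 106,995 kWh at $0.01/kWh → $1,069.95

$1,261.71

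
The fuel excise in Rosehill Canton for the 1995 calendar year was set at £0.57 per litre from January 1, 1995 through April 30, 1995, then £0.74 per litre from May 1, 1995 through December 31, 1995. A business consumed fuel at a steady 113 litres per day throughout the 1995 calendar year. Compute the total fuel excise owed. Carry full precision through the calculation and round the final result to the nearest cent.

January 1 – April 30, 1995: 120 days × 113 litres/day = 13,560 litres at £0.57/litre → £7,729.20
May 1 – December 31, 1995: 245 days × 113 litres/day = 27,685 litres at £0.74/litre → £20,486.90

£28,216.10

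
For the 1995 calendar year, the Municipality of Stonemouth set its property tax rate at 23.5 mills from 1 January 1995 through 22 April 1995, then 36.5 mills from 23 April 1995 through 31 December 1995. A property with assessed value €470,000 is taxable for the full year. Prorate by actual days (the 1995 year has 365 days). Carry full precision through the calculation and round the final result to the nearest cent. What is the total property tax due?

1 January – 22 April 1995: 112 days at 23.5 mills → €470,000 × 2.35% × 112/365 = €3,389.1507
23 April – 31 December 1995: 253 days at 36.5 mills → €470,000 × 3.65% × 253/365 = €11,891.0000
Total = €15,280.1507

€15,280.15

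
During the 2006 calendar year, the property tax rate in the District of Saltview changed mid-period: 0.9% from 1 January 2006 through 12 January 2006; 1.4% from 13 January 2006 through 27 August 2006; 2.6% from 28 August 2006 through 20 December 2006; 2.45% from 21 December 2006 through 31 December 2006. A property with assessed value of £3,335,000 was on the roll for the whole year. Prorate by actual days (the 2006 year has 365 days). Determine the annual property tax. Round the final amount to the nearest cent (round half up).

£59,806.14

1 January – 12 January 2006: 12 days at 0.9% → £3,335,000 × 0.9% × 12/365 = £986.7945
13 January – 27 August 2006: 227 days at 1.4% → £3,335,000 × 1.4% × 227/365 = £29,037.3425
28 August – 20 December 2006: 115 days at 2.6% → £3,335,000 × 2.6% × 115/365 = £27,319.5890
21 December – 31 December 2006: 11 days at 2.45% → £3,335,000 × 2.45% × 11/365 = £2,462.4178
Total = £59,806.1438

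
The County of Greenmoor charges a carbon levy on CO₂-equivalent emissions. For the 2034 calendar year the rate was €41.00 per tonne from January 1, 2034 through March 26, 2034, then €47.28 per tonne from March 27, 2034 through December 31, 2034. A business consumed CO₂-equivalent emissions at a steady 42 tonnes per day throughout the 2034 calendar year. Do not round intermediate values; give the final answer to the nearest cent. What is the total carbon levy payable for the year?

€702382.80

January 1 – March 26, 2034: 85 days × 42 tonnes/day = 3,570 tonnes at €41.00/tonne → €146370.00
March 27 – December 31, 2034: 280 days × 42 tonnes/day = 11,760 tonnes at €47.28/tonne → €556012.80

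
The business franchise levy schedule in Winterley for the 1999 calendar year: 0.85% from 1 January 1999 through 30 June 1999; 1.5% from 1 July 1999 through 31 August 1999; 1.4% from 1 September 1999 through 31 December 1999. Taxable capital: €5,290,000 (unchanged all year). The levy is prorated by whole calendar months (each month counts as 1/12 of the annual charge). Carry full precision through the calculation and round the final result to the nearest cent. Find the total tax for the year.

€60,394.17

1 January – 30 June 1999: 6 months at 0.85% → €5,290,000 × 0.85% × 6/12 = €22,482.5000
1 July – 31 August 1999: 2 months at 1.5% → €5,290,000 × 1.5% × 2/12 = €13,225.0000
1 September – 31 December 1999: 4 months at 1.4% → €5,290,000 × 1.4% × 4/12 = €24,686.6667
Total = €60,394.1667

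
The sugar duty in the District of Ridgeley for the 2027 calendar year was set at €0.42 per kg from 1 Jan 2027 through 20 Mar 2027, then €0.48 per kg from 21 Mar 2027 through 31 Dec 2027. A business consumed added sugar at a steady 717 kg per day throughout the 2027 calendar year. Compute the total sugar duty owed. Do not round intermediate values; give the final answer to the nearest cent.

1 Jan – 20 Mar 2027: 79 days × 717 kg/day = 56,643 kg at €0.42/kg → €23,790.06
21 Mar – 31 Dec 2027: 286 days × 717 kg/day = 205,062 kg at €0.48/kg → €98,429.76

€122,219.82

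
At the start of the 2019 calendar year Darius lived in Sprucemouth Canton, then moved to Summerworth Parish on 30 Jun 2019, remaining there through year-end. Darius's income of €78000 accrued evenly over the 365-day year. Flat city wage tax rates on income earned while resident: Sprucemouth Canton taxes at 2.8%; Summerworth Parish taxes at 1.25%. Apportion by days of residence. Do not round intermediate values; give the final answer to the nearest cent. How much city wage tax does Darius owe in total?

€1571.22

Sprucemouth Canton, 1 Jan – 29 Jun 2019: 180 days → €78000 × 2.8% × 180/365 = €1077.0411
Summerworth Parish, 30 Jun – 31 Dec 2019: 185 days → €78000 × 1.25% × 185/365 = €494.1781
Total = €1571.2192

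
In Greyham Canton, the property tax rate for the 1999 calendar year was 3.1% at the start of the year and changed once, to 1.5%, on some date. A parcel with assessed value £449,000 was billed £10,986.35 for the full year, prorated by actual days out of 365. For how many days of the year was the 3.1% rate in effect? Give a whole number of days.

216 days

Let d = days at the first rate; then 365 − d days at the second rate.
£449,000 × [3.1%·d + 1.5%·(365−d)] / 365 = £10,986.35
Solving gives d = 216, so the new rate took effect on 5 Aug 1999.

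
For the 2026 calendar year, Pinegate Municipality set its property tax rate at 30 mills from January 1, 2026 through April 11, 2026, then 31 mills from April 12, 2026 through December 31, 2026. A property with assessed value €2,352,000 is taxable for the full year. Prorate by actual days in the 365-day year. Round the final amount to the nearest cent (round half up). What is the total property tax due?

January 1 – April 11, 2026: 101 days at 30 mills → €2,352,000 × 3% × 101/365 = €19,524.8219
April 12 – December 31, 2026: 264 days at 31 mills → €2,352,000 × 3.1% × 264/365 = €52,736.3507
Total = €72,261.1726

€72,261.17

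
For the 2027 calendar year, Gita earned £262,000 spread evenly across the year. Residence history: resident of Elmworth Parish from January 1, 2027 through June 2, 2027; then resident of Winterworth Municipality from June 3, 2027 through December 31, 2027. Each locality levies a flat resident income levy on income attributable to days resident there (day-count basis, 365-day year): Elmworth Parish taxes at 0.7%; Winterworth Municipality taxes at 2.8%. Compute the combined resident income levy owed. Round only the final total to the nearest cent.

Elmworth Parish, January 1 – June 2, 2027: 153 days → £262,000 × 0.7% × 153/365 = £768.7726
Winterworth Municipality, June 3 – December 31, 2027: 212 days → £262,000 × 2.8% × 212/365 = £4,260.9096
Total = £5,029.6822

£5,029.68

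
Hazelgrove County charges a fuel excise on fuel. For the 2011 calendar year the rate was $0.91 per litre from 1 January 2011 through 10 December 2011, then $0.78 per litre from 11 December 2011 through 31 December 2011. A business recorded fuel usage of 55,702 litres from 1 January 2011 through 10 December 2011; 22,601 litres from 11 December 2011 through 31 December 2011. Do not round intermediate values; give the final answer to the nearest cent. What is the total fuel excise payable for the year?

1 January – 10 December 2011: 55,702 litres at $0.91/litre → $50,688.82
11 December – 31 December 2011: 22,601 litres at $0.78/litre → $17,628.78

$68,317.60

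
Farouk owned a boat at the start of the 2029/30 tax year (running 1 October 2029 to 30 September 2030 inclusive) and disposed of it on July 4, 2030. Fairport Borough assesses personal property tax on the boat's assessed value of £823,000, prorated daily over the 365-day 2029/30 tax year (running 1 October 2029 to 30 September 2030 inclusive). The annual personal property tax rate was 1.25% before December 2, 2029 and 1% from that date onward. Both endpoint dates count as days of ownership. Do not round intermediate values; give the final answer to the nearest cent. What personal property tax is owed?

£6,595.27

October 1 – December 1, 2029: 62 days at 1.25% → £823,000 × 1.25% × 62/365 = £1,747.4658
December 2, 2029 – July 4, 2030: 215 days at 1% → £823,000 × 1% × 215/365 = £4,847.8082
Total = £6,595.2740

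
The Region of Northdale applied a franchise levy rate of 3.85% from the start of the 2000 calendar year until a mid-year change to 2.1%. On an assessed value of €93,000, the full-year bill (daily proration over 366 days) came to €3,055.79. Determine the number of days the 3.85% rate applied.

248 days

Let d = days at the first rate; then 366 − d days at the second rate.
€93,000 × [3.85%·d + 2.1%·(366−d)] / 366 = €3,055.79
Solving gives d = 248, so the new rate took effect on 5 September 2000.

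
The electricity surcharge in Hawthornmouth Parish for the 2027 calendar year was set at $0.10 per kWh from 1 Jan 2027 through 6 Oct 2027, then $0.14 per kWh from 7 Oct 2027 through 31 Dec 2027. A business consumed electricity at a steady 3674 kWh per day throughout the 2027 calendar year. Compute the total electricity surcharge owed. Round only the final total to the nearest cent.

$146739.56

1 Jan – 6 Oct 2027: 279 days × 3674 kWh/day = 1,025,046 kWh at $0.10/kWh → $102504.60
7 Oct – 31 Dec 2027: 86 days × 3674 kWh/day = 315,964 kWh at $0.14/kWh → $44234.96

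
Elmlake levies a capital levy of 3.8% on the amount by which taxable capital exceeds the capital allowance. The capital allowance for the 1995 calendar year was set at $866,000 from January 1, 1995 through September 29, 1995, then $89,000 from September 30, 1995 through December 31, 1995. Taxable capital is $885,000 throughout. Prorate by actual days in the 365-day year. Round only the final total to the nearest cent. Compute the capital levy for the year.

$8,245.06

January 1 – September 29, 1995: 272 days, exemption $866,000 → ($885,000 − $866,000) × 3.8% × 272/365 = $538.0384
September 30 – December 31, 1995: 93 days, exemption $89,000 → ($885,000 − $89,000) × 3.8% × 93/365 = $7,707.0247
Total = $8,245.0630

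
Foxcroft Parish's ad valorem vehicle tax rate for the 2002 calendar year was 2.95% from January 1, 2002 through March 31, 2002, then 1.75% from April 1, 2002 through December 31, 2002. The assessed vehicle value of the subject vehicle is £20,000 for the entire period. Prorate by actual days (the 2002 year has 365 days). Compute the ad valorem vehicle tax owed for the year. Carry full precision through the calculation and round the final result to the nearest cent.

January 1 – March 31, 2002: 90 days at 2.95% → £20,000 × 2.95% × 90/365 = £145.4795
April 1 – December 31, 2002: 275 days at 1.75% → £20,000 × 1.75% × 275/365 = £263.6986
Total = £409.1781

£409.18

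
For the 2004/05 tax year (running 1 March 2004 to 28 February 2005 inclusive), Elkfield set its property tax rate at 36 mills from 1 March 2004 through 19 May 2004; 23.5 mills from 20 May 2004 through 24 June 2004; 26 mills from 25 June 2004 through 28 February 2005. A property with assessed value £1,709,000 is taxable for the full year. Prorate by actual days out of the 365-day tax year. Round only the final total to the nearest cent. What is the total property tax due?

£47,758.36

1 March – 19 May 2004: 80 days at 36 mills → £1,709,000 × 3.6% × 80/365 = £13,484.7123
20 May – 24 June 2004: 36 days at 23.5 mills → £1,709,000 × 2.35% × 36/365 = £3,961.1342
25 June 2004 – 28 February 2005: 249 days at 26 mills → £1,709,000 × 2.6% × 249/365 = £30,312.5096
Total = £47,758.3562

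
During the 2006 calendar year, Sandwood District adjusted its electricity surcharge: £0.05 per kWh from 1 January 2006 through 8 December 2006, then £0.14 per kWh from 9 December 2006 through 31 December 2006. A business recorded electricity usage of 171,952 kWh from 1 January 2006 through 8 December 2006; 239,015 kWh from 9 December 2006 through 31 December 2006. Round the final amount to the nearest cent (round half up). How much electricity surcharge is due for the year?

£42,059.70

1 January – 8 December 2006: 171,952 kWh at £0.05/kWh → £8,597.60
9 December – 31 December 2006: 239,015 kWh at £0.14/kWh → £33,462.10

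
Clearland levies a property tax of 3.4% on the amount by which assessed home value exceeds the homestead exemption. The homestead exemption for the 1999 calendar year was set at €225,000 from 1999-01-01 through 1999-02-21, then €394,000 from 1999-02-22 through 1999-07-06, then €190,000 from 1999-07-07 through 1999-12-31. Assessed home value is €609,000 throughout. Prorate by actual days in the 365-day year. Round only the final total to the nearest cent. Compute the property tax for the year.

€11,511.10

1999-01-01 to 1999-02-21: 52 days, exemption €225,000 → (€609,000 − €225,000) × 3.4% × 52/365 = €1,860.0329
1999-02-22 to 1999-07-06: 135 days, exemption €394,000 → (€609,000 − €394,000) × 3.4% × 135/365 = €2,703.6986
1999-07-07 to 1999-12-31: 178 days, exemption €190,000 → (€609,000 − €190,000) × 3.4% × 178/365 = €6,947.3644
Total = €11,511.0959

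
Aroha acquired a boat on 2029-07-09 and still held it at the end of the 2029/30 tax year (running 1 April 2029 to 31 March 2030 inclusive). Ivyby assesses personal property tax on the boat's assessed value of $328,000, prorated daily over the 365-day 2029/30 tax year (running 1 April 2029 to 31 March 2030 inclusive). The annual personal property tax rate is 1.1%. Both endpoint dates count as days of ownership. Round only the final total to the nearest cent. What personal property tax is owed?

Days held (2029-07-09 to 2030-03-31): 266 out of 365
Tax = $328,000 × 1.1% × 266/365 = $2,629.3918

$2,629.39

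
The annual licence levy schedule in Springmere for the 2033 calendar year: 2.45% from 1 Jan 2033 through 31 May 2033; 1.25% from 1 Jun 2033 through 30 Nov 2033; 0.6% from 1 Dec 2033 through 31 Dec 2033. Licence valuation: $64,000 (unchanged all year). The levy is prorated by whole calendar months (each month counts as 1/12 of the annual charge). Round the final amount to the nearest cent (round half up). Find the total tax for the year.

1 Jan – 31 May 2033: 5 months at 2.45% → $64,000 × 2.45% × 5/12 = $653.3333
1 Jun – 30 Nov 2033: 6 months at 1.25% → $64,000 × 1.25% × 6/12 = $400.0000
1 Dec – 31 Dec 2033: 1 month at 0.6% → $64,000 × 0.6% × 1/12 = $32.0000
Total = $1,085.3333

$1,085.33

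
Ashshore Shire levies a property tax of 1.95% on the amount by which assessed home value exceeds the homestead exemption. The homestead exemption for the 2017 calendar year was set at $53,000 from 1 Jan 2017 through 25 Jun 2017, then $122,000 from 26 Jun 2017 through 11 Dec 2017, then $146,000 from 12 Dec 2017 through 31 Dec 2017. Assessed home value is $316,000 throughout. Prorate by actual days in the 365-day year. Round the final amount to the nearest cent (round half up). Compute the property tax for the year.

$4,406.15

1 Jan – 25 Jun 2017: 176 days, exemption $53,000 → ($316,000 − $53,000) × 1.95% × 176/365 = $2,472.9205
26 Jun – 11 Dec 2017: 169 days, exemption $122,000 → ($316,000 − $122,000) × 1.95% × 169/365 = $1,751.5808
12 Dec – 31 Dec 2017: 20 days, exemption $146,000 → ($316,000 − $146,000) × 1.95% × 20/365 = $181.6438
Total = $4,406.1452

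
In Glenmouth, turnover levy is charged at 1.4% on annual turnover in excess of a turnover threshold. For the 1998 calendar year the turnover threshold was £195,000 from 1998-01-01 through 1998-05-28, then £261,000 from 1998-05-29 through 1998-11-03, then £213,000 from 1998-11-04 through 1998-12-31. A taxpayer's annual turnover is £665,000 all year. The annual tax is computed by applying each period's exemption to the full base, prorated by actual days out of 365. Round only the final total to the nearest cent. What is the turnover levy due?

1998-01-01 to 1998-05-28: 148 days, exemption £195,000 → (£665,000 − £195,000) × 1.4% × 148/365 = £2,668.0548
1998-05-29 to 1998-11-03: 159 days, exemption £261,000 → (£665,000 − £261,000) × 1.4% × 159/365 = £2,463.8466
1998-11-04 to 1998-12-31: 58 days, exemption £213,000 → (£665,000 − £213,000) × 1.4% × 58/365 = £1,005.5452
Total = £6,137.4466

£6,137.45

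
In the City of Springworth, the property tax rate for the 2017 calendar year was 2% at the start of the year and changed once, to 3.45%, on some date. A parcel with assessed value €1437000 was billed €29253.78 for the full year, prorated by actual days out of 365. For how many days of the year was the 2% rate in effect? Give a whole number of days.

356 days

Let d = days at the first rate; then 365 − d days at the second rate.
€1437000 × [2%·d + 3.45%·(365−d)] / 365 = €29253.78
Solving gives d = 356, so the new rate took effect on December 23, 2017.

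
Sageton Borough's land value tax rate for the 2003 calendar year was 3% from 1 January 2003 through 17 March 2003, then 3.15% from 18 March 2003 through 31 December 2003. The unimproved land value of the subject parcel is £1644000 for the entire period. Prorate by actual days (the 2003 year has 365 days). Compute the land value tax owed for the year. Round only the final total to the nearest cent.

£51272.53

1 January – 17 March 2003: 76 days at 3% → £1644000 × 3% × 76/365 = £10269.3699
18 March – 31 December 2003: 289 days at 3.15% → £1644000 × 3.15% × 289/365 = £41003.1616
Total = £51272.5315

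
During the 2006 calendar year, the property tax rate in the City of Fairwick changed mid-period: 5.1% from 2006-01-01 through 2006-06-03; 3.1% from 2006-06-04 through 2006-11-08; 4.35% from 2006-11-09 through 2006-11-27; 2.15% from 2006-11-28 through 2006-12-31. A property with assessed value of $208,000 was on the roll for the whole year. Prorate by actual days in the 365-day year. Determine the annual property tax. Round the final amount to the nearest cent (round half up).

$8,154.45

2006-01-01 to 2006-06-03: 154 days at 5.1% → $208,000 × 5.1% × 154/365 = $4,475.7041
2006-06-04 to 2006-11-08: 158 days at 3.1% → $208,000 × 3.1% × 158/365 = $2,791.1890
2006-11-09 to 2006-11-27: 19 days at 4.35% → $208,000 × 4.35% × 19/365 = $470.9918
2006-11-28 to 2006-12-31: 34 days at 2.15% → $208,000 × 2.15% × 34/365 = $416.5699
Total = $8,154.4548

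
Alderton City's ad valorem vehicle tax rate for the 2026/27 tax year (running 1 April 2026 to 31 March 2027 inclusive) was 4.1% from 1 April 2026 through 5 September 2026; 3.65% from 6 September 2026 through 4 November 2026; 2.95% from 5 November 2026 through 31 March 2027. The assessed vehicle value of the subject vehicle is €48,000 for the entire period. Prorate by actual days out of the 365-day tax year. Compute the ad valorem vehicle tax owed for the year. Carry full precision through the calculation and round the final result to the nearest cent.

€1,710.18

1 April – 5 September 2026: 158 days at 4.1% → €48,000 × 4.1% × 158/365 = €851.9014
6 September – 4 November 2026: 60 days at 3.65% → €48,000 × 3.65% × 60/365 = €288.0000
5 November 2026 – 31 March 2027: 147 days at 2.95% → €48,000 × 2.95% × 147/365 = €570.2795
Total = €1,710.1808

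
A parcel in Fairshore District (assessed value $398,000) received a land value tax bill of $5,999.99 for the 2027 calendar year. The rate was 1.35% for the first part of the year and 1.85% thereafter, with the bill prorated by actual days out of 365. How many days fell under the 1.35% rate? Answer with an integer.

250 days

Let d = days at the first rate; then 365 − d days at the second rate.
$398,000 × [1.35%·d + 1.85%·(365−d)] / 365 = $5,999.99
Solving gives d = 250, so the new rate took effect on September 8, 2027.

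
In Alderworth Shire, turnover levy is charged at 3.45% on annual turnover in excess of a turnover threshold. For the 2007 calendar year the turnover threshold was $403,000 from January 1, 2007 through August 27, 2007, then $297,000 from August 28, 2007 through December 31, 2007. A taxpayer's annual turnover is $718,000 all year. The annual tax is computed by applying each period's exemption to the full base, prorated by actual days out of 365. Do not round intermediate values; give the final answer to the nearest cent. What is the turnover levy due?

January 1 – August 27, 2007: 239 days, exemption $403,000 → ($718,000 − $403,000) × 3.45% × 239/365 = $7,115.9795
August 28 – December 31, 2007: 126 days, exemption $297,000 → ($718,000 − $297,000) × 3.45% × 126/365 = $5,013.9370
Total = $12,129.9164

$12,129.92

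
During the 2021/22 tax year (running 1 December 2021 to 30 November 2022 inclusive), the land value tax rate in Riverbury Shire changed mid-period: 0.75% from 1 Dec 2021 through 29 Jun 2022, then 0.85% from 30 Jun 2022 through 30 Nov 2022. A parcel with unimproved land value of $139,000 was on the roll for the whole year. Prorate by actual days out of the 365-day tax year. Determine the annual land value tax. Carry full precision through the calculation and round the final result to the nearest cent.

1 Dec 2021 – 29 Jun 2022: 211 days at 0.75% → $139,000 × 0.75% × 211/365 = $602.6507
30 Jun – 30 Nov 2022: 154 days at 0.85% → $139,000 × 0.85% × 154/365 = $498.4959
Total = $1,101.1466

$1,101.15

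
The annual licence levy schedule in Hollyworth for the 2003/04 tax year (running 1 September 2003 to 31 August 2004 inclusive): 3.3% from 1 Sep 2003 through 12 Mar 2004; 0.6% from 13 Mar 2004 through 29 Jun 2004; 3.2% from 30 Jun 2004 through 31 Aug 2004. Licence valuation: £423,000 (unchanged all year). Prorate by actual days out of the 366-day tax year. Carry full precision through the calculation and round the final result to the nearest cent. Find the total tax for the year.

1 Sep 2003 – 12 Mar 2004: 194 days at 3.3% → £423,000 × 3.3% × 194/366 = £7,399.0328
13 Mar – 29 Jun 2004: 109 days at 0.6% → £423,000 × 0.6% × 109/366 = £755.8525
30 Jun – 31 Aug 2004: 63 days at 3.2% → £423,000 × 3.2% × 63/366 = £2,329.9672
Total = £10,484.8525

£10,484.85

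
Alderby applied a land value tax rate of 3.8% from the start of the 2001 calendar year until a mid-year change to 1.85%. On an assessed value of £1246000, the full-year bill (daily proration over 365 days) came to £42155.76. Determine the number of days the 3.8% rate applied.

287 days

Let d = days at the first rate; then 365 − d days at the second rate.
£1246000 × [3.8%·d + 1.85%·(365−d)] / 365 = £42155.76
Solving gives d = 287, so the new rate took effect on 15 Oct 2001.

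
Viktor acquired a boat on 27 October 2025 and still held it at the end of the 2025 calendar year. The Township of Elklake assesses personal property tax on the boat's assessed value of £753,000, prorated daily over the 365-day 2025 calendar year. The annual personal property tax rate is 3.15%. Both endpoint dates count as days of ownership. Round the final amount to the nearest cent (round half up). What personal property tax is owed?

£4,289.01

Days held (27 October – 31 December 2025): 66 out of 365
Tax = £753,000 × 3.15% × 66/365 = £4,289.0055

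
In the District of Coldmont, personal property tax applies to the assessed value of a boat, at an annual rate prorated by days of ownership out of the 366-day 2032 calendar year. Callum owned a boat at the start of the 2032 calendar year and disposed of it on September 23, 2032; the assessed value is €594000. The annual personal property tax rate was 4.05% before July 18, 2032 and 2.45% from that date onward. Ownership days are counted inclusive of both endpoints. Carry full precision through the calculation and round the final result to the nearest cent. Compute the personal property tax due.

January 1 – July 17, 2032: 199 days at 4.05% → €594000 × 4.05% × 199/366 = €13080.1721
July 18 – September 23, 2032: 68 days at 2.45% → €594000 × 2.45% × 68/366 = €2703.8361
Total = €15784.0082

€15784.01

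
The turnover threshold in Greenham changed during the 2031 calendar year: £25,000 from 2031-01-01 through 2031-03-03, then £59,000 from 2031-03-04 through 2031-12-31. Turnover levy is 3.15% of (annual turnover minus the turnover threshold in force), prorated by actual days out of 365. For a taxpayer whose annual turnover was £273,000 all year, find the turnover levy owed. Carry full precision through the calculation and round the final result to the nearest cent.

2031-01-01 to 2031-03-03: 62 days, exemption £25,000 → (£273,000 − £25,000) × 3.15% × 62/365 = £1,326.9699
2031-03-04 to 2031-12-31: 303 days, exemption £59,000 → (£273,000 − £59,000) × 3.15% × 303/365 = £5,595.9534
Total = £6,922.9233

£6,922.92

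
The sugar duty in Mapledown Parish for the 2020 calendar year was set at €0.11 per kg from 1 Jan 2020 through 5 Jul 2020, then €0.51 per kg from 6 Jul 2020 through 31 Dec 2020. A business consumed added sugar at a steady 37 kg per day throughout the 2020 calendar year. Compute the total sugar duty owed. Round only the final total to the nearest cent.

€4,138.82

1 Jan – 5 Jul 2020: 187 days × 37 kg/day = 6,919 kg at €0.11/kg → €761.09
6 Jul – 31 Dec 2020: 179 days × 37 kg/day = 6,623 kg at €0.51/kg → €3,377.73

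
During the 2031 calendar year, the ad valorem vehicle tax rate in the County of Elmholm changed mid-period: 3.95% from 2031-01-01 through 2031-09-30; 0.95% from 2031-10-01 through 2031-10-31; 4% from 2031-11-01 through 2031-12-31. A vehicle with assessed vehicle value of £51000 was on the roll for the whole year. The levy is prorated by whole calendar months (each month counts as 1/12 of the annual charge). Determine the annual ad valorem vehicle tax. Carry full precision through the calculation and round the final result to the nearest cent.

2031-01-01 to 2031-09-30: 9 months at 3.95% → £51000 × 3.95% × 9/12 = £1510.8750
2031-10-01 to 2031-10-31: 1 month at 0.95% → £51000 × 0.95% × 1/12 = £40.3750
2031-11-01 to 2031-12-31: 2 months at 4% → £51000 × 4% × 2/12 = £340.0000
Total = £1891.2500

£1891.25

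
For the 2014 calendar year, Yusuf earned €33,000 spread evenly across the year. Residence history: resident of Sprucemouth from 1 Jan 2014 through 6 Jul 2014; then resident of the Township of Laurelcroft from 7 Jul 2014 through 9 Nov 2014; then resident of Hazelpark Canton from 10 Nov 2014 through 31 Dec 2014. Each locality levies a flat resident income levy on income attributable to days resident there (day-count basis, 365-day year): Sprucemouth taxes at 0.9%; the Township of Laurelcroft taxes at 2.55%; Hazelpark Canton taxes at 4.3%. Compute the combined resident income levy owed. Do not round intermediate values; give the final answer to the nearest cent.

€644.81

Sprucemouth, 1 Jan – 6 Jul 2014: 187 days → €33,000 × 0.9% × 187/365 = €152.1616
The Township of Laurelcroft, 7 Jul – 9 Nov 2014: 126 days → €33,000 × 2.55% × 126/365 = €290.4904
Hazelpark Canton, 10 Nov – 31 Dec 2014: 52 days → €33,000 × 4.3% × 52/365 = €202.1589
Total = €644.8110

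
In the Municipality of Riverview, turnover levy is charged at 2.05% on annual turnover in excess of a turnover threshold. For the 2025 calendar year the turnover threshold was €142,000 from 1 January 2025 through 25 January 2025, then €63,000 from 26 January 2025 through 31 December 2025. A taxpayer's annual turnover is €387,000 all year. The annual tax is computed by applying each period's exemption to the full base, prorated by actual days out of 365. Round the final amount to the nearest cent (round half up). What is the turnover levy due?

€6,531.08

1 January – 25 January 2025: 25 days, exemption €142,000 → (€387,000 − €142,000) × 2.05% × 25/365 = €344.0068
26 January – 31 December 2025: 340 days, exemption €63,000 → (€387,000 − €63,000) × 2.05% × 340/365 = €6,187.0685
Total = €6,531.0753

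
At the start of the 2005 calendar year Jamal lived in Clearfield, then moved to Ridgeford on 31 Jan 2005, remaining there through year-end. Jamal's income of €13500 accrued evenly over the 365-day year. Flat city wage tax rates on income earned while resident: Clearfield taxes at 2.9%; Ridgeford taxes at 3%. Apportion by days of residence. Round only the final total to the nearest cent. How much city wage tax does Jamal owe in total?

Clearfield, 1 Jan – 30 Jan 2005: 30 days → €13500 × 2.9% × 30/365 = €32.1781
Ridgeford, 31 Jan – 31 Dec 2005: 335 days → €13500 × 3% × 335/365 = €371.7123
Total = €403.8904

€403.89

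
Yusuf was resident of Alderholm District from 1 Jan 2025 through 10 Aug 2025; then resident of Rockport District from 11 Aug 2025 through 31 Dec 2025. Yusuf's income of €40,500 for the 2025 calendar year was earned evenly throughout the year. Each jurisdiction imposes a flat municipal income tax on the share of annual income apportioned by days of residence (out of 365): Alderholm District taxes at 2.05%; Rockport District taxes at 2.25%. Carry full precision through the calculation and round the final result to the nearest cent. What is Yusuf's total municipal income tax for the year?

€861.98

Alderholm District, 1 Jan – 10 Aug 2025: 222 days → €40,500 × 2.05% × 222/365 = €504.9740
Rockport District, 11 Aug – 31 Dec 2025: 143 days → €40,500 × 2.25% × 143/365 = €357.0103
Total = €861.9842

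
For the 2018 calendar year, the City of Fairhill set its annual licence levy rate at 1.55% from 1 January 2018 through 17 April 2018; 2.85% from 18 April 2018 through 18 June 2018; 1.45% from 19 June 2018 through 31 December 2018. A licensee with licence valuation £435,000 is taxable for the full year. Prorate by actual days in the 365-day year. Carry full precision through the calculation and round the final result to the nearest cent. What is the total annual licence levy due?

1 January – 17 April 2018: 107 days at 1.55% → £435,000 × 1.55% × 107/365 = £1,976.5685
18 April – 18 June 2018: 62 days at 2.85% → £435,000 × 2.85% × 62/365 = £2,105.8767
19 June – 31 December 2018: 196 days at 1.45% → £435,000 × 1.45% × 196/365 = £3,387.0411
Total = £7,469.4863

£7,469.49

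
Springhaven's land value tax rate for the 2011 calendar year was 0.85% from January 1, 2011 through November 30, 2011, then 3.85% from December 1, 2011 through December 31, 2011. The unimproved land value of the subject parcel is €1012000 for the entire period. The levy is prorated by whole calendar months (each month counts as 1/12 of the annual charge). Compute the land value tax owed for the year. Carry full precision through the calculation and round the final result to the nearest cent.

€11132.00

January 1 – November 30, 2011: 11 months at 0.85% → €1012000 × 0.85% × 11/12 = €7885.1667
December 1 – December 31, 2011: 1 month at 3.85% → €1012000 × 3.85% × 1/12 = €3246.8333
Total = €11132.0000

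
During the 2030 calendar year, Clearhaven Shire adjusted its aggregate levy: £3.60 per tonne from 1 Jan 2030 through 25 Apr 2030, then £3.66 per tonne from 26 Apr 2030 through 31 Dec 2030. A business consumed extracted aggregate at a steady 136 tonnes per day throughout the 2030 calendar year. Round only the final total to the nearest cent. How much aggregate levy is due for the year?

1 Jan – 25 Apr 2030: 115 days × 136 tonnes/day = 15,640 tonnes at £3.60/tonne → £56304.00
26 Apr – 31 Dec 2030: 250 days × 136 tonnes/day = 34,000 tonnes at £3.66/tonne → £124440.00

£180744.00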